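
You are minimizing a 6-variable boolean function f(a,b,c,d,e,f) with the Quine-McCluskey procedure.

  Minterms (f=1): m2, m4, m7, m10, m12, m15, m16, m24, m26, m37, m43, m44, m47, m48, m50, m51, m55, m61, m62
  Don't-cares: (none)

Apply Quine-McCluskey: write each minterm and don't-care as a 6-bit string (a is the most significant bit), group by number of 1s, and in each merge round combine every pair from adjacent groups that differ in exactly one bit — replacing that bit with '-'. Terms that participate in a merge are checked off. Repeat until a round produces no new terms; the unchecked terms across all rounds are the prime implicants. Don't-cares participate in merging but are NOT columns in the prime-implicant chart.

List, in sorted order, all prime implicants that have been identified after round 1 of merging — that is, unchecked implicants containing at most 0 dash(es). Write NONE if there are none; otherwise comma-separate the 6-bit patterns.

100101, 111101, 111110

size-2^0 implicants → 000010(✓)  000100(✓)  000111(✓)  001010(✓)  001100(✓)  001111(✓)  010000(✓)  011000(✓)  011010(✓)  100101  101011(✓)  101100(✓)  101111(✓)  110000(✓)  110010(✓)  110011(✓)  110111(✓)  111101  111110
size-2^1 implicants → -01100  -01111  -10000  0-1010  00-010  00-100  00-111  01-000  0110-0  101-11  110-11  1100-0  11001-
Unchecked terms (primes): -01100, -01111, -10000, 0-1010, 00-010, 00-100, 00-111, 01-000, 0110-0, 100101, 101-11, 110-11, 1100-0, 11001-, 111101, 111110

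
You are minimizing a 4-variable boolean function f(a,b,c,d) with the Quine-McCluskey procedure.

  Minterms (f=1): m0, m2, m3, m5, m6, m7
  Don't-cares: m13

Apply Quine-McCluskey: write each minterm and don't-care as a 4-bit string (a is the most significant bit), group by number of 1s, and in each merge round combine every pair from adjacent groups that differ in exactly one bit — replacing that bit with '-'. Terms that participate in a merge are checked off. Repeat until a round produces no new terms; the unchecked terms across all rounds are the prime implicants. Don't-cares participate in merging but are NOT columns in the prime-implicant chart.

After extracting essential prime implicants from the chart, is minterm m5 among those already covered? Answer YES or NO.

NO

size-2^0 implicants → 0000(✓)  0010(✓)  0011(✓)  0101(✓)  0110(✓)  0111(✓)  1101(✓)
size-2^1 implicants → -101  0-10(✓)  0-11(✓)  00-0  001-(✓)  01-1  011-(✓)
size-2^2 implicants → 0-1-
Unchecked terms (primes): -101, 0-1-, 00-0, 01-1
Minterm coverage:
  m0 ⊆ 00-0 [E]
  m2 ⊆ 0-1-,00-0
  m3 ⊆ 0-1- [E]
  m5 ⊆ -101,01-1
  m6 ⊆ 0-1- [E]
  m7 ⊆ 0-1-,01-1
E = {0-1-, 00-0}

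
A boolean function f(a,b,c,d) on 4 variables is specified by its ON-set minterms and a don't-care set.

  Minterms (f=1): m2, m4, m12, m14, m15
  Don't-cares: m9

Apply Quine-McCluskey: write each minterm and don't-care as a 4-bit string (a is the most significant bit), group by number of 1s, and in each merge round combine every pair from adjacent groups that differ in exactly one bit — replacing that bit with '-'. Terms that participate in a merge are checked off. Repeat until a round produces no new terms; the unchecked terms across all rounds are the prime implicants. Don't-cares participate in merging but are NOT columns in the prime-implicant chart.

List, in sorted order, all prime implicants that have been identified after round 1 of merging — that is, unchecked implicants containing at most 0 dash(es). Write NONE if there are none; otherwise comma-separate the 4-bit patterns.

Round 0: 0010 0100✓ 1001 1100✓ 1110✓ 1111✓
Round 1: -100 11-0 111-
PIs = {-100, 0010, 1001, 11-0, 111-}

0010, 1001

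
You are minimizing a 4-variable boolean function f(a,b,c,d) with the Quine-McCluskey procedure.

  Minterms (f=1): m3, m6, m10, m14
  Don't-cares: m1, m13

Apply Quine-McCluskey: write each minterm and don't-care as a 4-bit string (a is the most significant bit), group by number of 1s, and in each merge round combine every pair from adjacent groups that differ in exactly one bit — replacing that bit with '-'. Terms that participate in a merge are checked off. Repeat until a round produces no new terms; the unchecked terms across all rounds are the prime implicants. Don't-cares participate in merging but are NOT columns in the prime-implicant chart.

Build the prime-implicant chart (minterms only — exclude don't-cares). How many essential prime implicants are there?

[col 0] 0001*, 0011*, 0110*, 1010*, 1101, 1110*
[col 1] -110, 00-1, 1-10
Prime implicants: -110, 00-1, 1-10, 1101
PI chart (minterm → PIs covering it):
  3 | 00-1  (sole → essential)
  6 | -110  (sole → essential)
  10 | 1-10  (sole → essential)
  14 | -110,1-10
Essential prime implicants: -110, 00-1, 1-10

3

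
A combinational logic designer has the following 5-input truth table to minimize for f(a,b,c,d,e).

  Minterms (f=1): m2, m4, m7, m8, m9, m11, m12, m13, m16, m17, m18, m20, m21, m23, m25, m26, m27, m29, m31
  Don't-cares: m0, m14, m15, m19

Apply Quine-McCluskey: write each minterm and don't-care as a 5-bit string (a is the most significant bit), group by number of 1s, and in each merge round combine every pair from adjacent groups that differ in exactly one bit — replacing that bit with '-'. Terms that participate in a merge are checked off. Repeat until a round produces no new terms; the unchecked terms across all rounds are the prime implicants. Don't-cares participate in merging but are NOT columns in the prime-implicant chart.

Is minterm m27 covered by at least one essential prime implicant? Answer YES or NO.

Round 0: 00000✓ 00010✓ 00100✓ 00111✓ 01000✓ 01001✓ 01011✓ 01100✓ 01101✓ 01110✓ 01111✓ 10000✓ 10001✓ 10010✓ 10011✓ 10100✓ 10101✓ 10111✓ 11001✓ 11010✓ 11011✓ 11101✓ 11111✓
Round 1: -0000✓ -0010✓ -0100✓ -0111✓ -1001✓ -1011✓ -1101✓ -1111✓ 0-000✓ 0-100✓ 0-111✓ 00-00✓ 000-0✓ 01-00✓ 01-01✓ 01-11✓ 010-1✓ 0100-✓ 011-0✓ 011-1✓ 0110-✓ 0111-✓ 1-001✓ 1-010✓ 1-011✓ 1-101✓ 1-111✓ 10-00✓ 10-01✓ 10-11✓ 100-0✓ 100-1✓ 1000-✓ 1001-✓ 101-1✓ 1010-✓ 11-01✓ 11-11✓ 110-1✓ 1101-✓ 111-1✓
Round 2: --111 -0-00 -00-0 -1-01✓ -1-11✓ -10-1✓ -11-1✓ 0--00 01--1✓ 01-0- 011-- 1--01✓ 1--11✓ 1-0-1✓ 1-01- 1-1-1✓ 10--1✓ 10-0- 100-- 11--1✓
Round 3: -1--1 1---1
PIs = {--111, -0-00, -00-0, -1--1, 0--00, 01-0-, 011--, 1---1, 1-01-, 10-0-, 100--}
Coverage chart:
  m2: -00-0 ←essential
  m4: -0-00,0--00
  m7: --111 ←essential
  m8: 0--00,01-0-
  m9: -1--1,01-0-
  m11: -1--1 ←essential
  m12: 0--00,01-0-,011--
  m13: -1--1,01-0-,011--
  m16: -0-00,-00-0,10-0-,100--
  m17: 1---1,10-0-,100--
  m18: -00-0,1-01-,100--
  m20: -0-00,10-0-
  m21: 1---1,10-0-
  m23: --111,1---1
  m25: -1--1,1---1
  m26: 1-01- ←essential
  m27: -1--1,1---1,1-01-
  m29: -1--1,1---1
  m31: --111,-1--1,1---1
Essential: --111, -00-0, -1--1, 1-01-

YES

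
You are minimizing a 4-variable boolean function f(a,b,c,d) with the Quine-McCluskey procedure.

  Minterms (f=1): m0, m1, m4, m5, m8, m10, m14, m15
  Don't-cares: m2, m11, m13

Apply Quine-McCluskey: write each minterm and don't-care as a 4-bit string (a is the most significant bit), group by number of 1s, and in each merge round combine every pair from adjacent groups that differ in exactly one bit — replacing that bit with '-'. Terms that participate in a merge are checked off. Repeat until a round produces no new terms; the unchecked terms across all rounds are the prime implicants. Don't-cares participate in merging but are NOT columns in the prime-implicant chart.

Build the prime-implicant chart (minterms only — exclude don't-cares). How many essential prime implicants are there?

Round 0: 0000✓ 0001✓ 0010✓ 0100✓ 0101✓ 1000✓ 1010✓ 1011✓ 1101✓ 1110✓ 1111✓
Round 1: -000✓ -010✓ -101 0-00✓ 0-01✓ 00-0✓ 000-✓ 010-✓ 1-10✓ 1-11✓ 10-0✓ 101-✓ 11-1 111-✓
Round 2: -0-0 0-0- 1-1-
PIs = {-0-0, -101, 0-0-, 1-1-, 11-1}
Coverage chart:
  m0: -0-0,0-0-
  m1: 0-0- ←essential
  m4: 0-0- ←essential
  m5: -101,0-0-
  m8: -0-0 ←essential
  m10: -0-0,1-1-
  m14: 1-1- ←essential
  m15: 1-1-,11-1
Essential: -0-0, 0-0-, 1-1-

3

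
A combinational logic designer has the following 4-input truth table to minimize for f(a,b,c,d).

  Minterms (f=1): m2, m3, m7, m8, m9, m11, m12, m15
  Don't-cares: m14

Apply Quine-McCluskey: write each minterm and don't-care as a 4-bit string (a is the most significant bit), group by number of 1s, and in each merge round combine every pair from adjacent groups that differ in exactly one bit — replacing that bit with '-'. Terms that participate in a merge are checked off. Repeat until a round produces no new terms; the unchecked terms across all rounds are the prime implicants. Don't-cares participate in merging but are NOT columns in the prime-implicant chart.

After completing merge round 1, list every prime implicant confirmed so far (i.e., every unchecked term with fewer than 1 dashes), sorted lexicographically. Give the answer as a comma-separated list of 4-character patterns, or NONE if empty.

NONE

[col 0] 0010*, 0011*, 0111*, 1000*, 1001*, 1011*, 1100*, 1110*, 1111*
[col 1] -011*, -111*, 0-11*, 001-, 1-00, 1-11*, 10-1, 100-, 11-0, 111-
[col 2] --11
Prime implicants: --11, 001-, 1-00, 10-1, 100-, 11-0, 111-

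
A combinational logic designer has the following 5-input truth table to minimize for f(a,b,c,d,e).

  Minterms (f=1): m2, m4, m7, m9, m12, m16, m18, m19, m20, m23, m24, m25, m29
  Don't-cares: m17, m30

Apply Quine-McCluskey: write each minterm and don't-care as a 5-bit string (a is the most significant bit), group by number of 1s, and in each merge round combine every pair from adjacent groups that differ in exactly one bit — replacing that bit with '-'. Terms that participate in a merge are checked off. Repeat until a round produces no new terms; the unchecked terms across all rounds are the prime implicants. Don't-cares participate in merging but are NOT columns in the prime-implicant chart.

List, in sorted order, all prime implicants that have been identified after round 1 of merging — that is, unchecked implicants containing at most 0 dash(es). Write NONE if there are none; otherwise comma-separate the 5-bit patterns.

Round 0: 00010✓ 00100✓ 00111✓ 01001✓ 01100✓ 10000✓ 10001✓ 10010✓ 10011✓ 10100✓ 10111✓ 11000✓ 11001✓ 11101✓ 11110
Round 1: -0010 -0100 -0111 -1001 0-100 1-000✓ 1-001✓ 10-00 10-11 100-0✓ 100-1✓ 1000-✓ 1001-✓ 11-01 1100-✓
Round 2: 1-00- 100--
PIs = {-0010, -0100, -0111, -1001, 0-100, 1-00-, 10-00, 10-11, 100--, 11-01, 11110}

11110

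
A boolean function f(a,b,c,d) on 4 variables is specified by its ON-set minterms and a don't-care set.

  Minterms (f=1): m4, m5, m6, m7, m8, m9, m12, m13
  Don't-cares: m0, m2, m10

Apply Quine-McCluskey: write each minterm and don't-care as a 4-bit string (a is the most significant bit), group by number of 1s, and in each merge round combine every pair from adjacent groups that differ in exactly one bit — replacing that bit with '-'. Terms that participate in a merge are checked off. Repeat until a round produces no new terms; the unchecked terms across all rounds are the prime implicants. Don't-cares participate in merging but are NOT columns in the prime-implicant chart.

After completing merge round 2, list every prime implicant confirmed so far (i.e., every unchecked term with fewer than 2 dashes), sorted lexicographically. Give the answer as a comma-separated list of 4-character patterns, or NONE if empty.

NONE

Round 0: 0000✓ 0010✓ 0100✓ 0101✓ 0110✓ 0111✓ 1000✓ 1001✓ 1010✓ 1100✓ 1101✓
Round 1: -000✓ -010✓ -100✓ -101✓ 0-00✓ 0-10✓ 00-0✓ 01-0✓ 01-1✓ 010-✓ 011-✓ 1-00✓ 1-01✓ 10-0✓ 100-✓ 110-✓
Round 2: --00 -0-0 -10- 0--0 01-- 1-0-
PIs = {--00, -0-0, -10-, 0--0, 01--, 1-0-}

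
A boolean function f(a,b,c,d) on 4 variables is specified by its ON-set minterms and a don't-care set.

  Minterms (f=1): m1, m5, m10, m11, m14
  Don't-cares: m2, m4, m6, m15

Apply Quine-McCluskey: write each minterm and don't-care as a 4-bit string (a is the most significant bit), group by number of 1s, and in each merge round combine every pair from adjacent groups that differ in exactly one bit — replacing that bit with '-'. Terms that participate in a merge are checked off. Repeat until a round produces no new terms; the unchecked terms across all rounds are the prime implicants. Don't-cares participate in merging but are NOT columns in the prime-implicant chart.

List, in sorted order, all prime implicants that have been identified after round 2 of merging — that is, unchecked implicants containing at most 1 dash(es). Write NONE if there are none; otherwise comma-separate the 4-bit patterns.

[col 0] 0001*, 0010*, 0100*, 0101*, 0110*, 1010*, 1011*, 1110*, 1111*
[col 1] -010*, -110*, 0-01, 0-10*, 01-0, 010-, 1-10*, 1-11*, 101-*, 111-*
[col 2] --10, 1-1-
Prime implicants: --10, 0-01, 01-0, 010-, 1-1-

0-01, 01-0, 010-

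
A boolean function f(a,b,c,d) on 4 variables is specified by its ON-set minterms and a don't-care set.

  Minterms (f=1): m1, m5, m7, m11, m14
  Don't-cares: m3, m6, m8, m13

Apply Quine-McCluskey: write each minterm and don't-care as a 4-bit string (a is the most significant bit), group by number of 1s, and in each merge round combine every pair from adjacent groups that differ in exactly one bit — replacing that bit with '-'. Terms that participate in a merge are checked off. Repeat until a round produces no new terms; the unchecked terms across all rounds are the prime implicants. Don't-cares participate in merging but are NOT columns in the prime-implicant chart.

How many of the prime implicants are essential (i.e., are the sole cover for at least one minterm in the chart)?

[col 0] 0001*, 0011*, 0101*, 0110*, 0111*, 1000, 1011*, 1101*, 1110*
[col 1] -011, -101, -110, 0-01*, 0-11*, 00-1*, 01-1*, 011-
[col 2] 0--1
Prime implicants: -011, -101, -110, 0--1, 011-, 1000
PI chart (minterm → PIs covering it):
  1 | 0--1  (sole → essential)
  5 | -101,0--1
  7 | 0--1,011-
  11 | -011  (sole → essential)
  14 | -110  (sole → essential)
Essential prime implicants: -011, -110, 0--1

3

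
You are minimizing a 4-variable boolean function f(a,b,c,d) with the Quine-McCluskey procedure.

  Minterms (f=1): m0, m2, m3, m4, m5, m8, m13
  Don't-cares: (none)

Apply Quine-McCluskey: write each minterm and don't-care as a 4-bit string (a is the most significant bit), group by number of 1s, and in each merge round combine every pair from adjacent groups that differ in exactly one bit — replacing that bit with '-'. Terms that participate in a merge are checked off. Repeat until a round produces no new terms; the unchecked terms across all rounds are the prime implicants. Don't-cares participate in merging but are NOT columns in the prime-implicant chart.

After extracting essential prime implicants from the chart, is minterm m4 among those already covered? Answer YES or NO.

[col 0] 0000*, 0010*, 0011*, 0100*, 0101*, 1000*, 1101*
[col 1] -000, -101, 0-00, 00-0, 001-, 010-
Prime implicants: -000, -101, 0-00, 00-0, 001-, 010-
PI chart (minterm → PIs covering it):
  0 | -000,0-00,00-0
  2 | 00-0,001-
  3 | 001-  (sole → essential)
  4 | 0-00,010-
  5 | -101,010-
  8 | -000  (sole → essential)
  13 | -101  (sole → essential)
Essential prime implicants: -000, -101, 001-

NO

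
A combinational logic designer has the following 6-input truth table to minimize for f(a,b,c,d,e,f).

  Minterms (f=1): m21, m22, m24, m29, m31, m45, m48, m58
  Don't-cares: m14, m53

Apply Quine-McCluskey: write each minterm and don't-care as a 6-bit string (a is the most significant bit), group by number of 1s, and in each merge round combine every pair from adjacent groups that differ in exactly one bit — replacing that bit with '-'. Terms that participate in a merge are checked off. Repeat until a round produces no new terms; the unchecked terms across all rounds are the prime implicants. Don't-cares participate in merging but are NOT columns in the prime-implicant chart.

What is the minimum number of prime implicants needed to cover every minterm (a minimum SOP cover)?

7

size-2^0 implicants → 001110  010101(✓)  010110  011000  011101(✓)  011111(✓)  101101  110000  110101(✓)  111010
size-2^1 implicants → -10101  01-101  0111-1
Unchecked terms (primes): -10101, 001110, 01-101, 010110, 011000, 0111-1, 101101, 110000, 111010
Minterm coverage:
  m21 ⊆ -10101,01-101
  m22 ⊆ 010110 [E]
  m24 ⊆ 011000 [E]
  m29 ⊆ 01-101,0111-1
  m31 ⊆ 0111-1 [E]
  m45 ⊆ 101101 [E]
  m48 ⊆ 110000 [E]
  m58 ⊆ 111010 [E]
E = {010110, 011000, 0111-1, 101101, 110000, 111010}
Petrick residual → -10101
Cover = bc'de'f + a'bc'def' + a'bcd'e'f' + a'bcdf + ab'cde'f + abc'd'e'f' + abcd'ef'  |cover|=7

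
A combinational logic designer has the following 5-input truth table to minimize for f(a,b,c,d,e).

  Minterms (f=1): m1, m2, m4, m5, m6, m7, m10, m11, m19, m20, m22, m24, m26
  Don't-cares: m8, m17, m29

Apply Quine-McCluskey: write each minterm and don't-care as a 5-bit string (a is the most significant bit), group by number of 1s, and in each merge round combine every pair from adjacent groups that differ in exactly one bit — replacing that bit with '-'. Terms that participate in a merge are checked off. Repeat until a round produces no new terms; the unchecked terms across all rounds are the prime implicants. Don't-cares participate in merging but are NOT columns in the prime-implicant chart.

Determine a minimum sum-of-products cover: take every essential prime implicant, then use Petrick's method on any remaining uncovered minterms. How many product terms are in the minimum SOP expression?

7

[col 0] 00001*, 00010*, 00100*, 00101*, 00110*, 00111*, 01000*, 01010*, 01011*, 10001*, 10011*, 10100*, 10110*, 11000*, 11010*, 11101
[col 1] -0001, -0100*, -0110*, -1000*, -1010*, 0-010, 00-01, 00-10, 001-0*, 001-1*, 0010-*, 0011-*, 010-0*, 0101-, 100-1, 101-0*, 110-0*
[col 2] -01-0, -10-0, 001--
Prime implicants: -0001, -01-0, -10-0, 0-010, 00-01, 00-10, 001--, 0101-, 100-1, 11101
PI chart (minterm → PIs covering it):
  1 | -0001,00-01
  2 | 0-010,00-10
  4 | -01-0,001--
  5 | 00-01,001--
  6 | -01-0,00-10,001--
  7 | 001--  (sole → essential)
  10 | -10-0,0-010,0101-
  11 | 0101-  (sole → essential)
  19 | 100-1  (sole → essential)
  20 | -01-0  (sole → essential)
  22 | -01-0  (sole → essential)
  24 | -10-0  (sole → essential)
  26 | -10-0  (sole → essential)
Essential prime implicants: -01-0, -10-0, 001--, 0101-, 100-1
Petrick residual → -0001, 0-010
Minimum SOP uses 7 PIs: b'c'd'e + b'ce' + bc'e' + a'c'de' + a'b'c + a'bc'd + ab'c'e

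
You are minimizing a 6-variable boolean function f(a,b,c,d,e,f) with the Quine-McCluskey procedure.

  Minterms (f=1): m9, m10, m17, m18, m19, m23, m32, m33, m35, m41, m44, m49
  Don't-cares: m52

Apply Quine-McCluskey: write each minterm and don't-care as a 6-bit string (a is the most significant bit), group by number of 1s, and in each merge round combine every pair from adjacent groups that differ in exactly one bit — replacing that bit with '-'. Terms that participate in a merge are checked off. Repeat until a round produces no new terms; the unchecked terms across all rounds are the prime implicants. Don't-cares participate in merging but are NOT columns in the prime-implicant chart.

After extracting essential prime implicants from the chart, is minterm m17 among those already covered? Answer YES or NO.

size-2^0 implicants → 001001(✓)  001010  010001(✓)  010010(✓)  010011(✓)  010111(✓)  100000(✓)  100001(✓)  100011(✓)  101001(✓)  101100  110001(✓)  110100
size-2^1 implicants → -01001  -10001  010-11  0100-1  01001-  1-0001  10-001  1000-1  10000-
Unchecked terms (primes): -01001, -10001, 001010, 010-11, 0100-1, 01001-, 1-0001, 10-001, 1000-1, 10000-, 101100, 110100
Minterm coverage:
  m9 ⊆ -01001 [E]
  m10 ⊆ 001010 [E]
  m17 ⊆ -10001,0100-1
  m18 ⊆ 01001- [E]
  m19 ⊆ 010-11,0100-1,01001-
  m23 ⊆ 010-11 [E]
  m32 ⊆ 10000- [E]
  m33 ⊆ 1-0001,10-001,1000-1,10000-
  m35 ⊆ 1000-1 [E]
  m41 ⊆ -01001,10-001
  m44 ⊆ 101100 [E]
  m49 ⊆ -10001,1-0001
E = {-01001, 001010, 010-11, 01001-, 1000-1, 10000-, 101100}

NO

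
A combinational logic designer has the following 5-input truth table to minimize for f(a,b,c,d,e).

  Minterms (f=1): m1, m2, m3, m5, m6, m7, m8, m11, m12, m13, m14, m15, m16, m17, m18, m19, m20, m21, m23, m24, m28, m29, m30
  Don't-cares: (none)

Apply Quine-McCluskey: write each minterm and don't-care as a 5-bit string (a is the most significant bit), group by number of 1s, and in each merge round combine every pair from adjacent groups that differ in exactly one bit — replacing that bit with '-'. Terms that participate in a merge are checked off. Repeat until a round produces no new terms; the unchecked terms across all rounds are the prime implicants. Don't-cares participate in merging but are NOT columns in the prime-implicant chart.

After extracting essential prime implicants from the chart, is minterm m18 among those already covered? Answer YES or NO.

NO

[col 0] 00001*, 00010*, 00011*, 00101*, 00110*, 00111*, 01000*, 01011*, 01100*, 01101*, 01110*, 01111*, 10000*, 10001*, 10010*, 10011*, 10100*, 10101*, 10111*, 11000*, 11100*, 11101*, 11110*
[col 1] -0001*, -0010*, -0011*, -0101*, -0111*, -1000*, -1100*, -1101*, -1110*, 0-011*, 0-101*, 0-110*, 0-111*, 00-01*, 00-10*, 00-11*, 000-1*, 0001-*, 001-1*, 0011-*, 01-00*, 01-11*, 011-0*, 011-1*, 0110-*, 0111-*, 1-000*, 1-100*, 1-101*, 10-00*, 10-01*, 10-11*, 100-0*, 100-1*, 1000-*, 1001-*, 101-1*, 1010-*, 11-00*, 111-0*, 1110-*
[col 2] --101, -0-01*, -0-11*, -00-1*, -001-, -01-1*, -1-00, -11-0, -110-, 0--11, 0-1-1, 0-11-, 00--1*, 00-1-, 011--, 1--00, 1-10-, 10--1*, 10-0-, 100--
[col 3] -0--1
Prime implicants: --101, -0--1, -001-, -1-00, -11-0, -110-, 0--11, 0-1-1, 0-11-, 00-1-, 011--, 1--00, 1-10-, 10-0-, 100--
PI chart (minterm → PIs covering it):
  1 | -0--1  (sole → essential)
  2 | -001-,00-1-
  3 | -0--1,-001-,0--11,00-1-
  5 | --101,-0--1,0-1-1
  6 | 0-11-,00-1-
  7 | -0--1,0--11,0-1-1,0-11-,00-1-
  8 | -1-00  (sole → essential)
  11 | 0--11  (sole → essential)
  12 | -1-00,-11-0,-110-,011--
  13 | --101,-110-,0-1-1,011--
  14 | -11-0,0-11-,011--
  15 | 0--11,0-1-1,0-11-,011--
  16 | 1--00,10-0-,100--
  17 | -0--1,10-0-,100--
  18 | -001-,100--
  19 | -0--1,-001-,100--
  20 | 1--00,1-10-,10-0-
  21 | --101,-0--1,1-10-,10-0-
  23 | -0--1  (sole → essential)
  24 | -1-00,1--00
  28 | -1-00,-11-0,-110-,1--00,1-10-
  29 | --101,-110-,1-10-
  30 | -11-0  (sole → essential)
Essential prime implicants: -0--1, -1-00, -11-0, 0--11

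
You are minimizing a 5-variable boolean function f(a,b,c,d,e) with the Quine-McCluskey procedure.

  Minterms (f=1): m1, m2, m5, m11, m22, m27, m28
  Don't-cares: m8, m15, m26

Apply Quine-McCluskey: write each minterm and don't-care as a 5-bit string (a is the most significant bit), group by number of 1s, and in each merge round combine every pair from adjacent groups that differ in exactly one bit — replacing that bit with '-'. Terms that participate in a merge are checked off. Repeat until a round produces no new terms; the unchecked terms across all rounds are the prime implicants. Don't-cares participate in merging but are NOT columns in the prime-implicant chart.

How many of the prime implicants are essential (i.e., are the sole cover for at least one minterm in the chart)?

4

[col 0] 00001*, 00010, 00101*, 01000, 01011*, 01111*, 10110, 11010*, 11011*, 11100
[col 1] -1011, 00-01, 01-11, 1101-
Prime implicants: -1011, 00-01, 00010, 01-11, 01000, 10110, 1101-, 11100
PI chart (minterm → PIs covering it):
  1 | 00-01  (sole → essential)
  2 | 00010  (sole → essential)
  5 | 00-01  (sole → essential)
  11 | -1011,01-11
  22 | 10110  (sole → essential)
  27 | -1011,1101-
  28 | 11100  (sole → essential)
Essential prime implicants: 00-01, 00010, 10110, 11100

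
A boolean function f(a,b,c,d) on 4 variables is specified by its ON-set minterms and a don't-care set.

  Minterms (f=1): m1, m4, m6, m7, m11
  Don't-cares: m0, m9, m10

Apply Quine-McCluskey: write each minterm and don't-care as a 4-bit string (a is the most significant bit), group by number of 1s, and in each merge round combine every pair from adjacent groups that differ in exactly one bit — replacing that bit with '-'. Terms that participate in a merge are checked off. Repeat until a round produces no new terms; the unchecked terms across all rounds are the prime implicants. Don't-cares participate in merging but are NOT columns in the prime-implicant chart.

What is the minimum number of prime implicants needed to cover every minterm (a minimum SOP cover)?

[col 0] 0000*, 0001*, 0100*, 0110*, 0111*, 1001*, 1010*, 1011*
[col 1] -001, 0-00, 000-, 01-0, 011-, 10-1, 101-
Prime implicants: -001, 0-00, 000-, 01-0, 011-, 10-1, 101-
PI chart (minterm → PIs covering it):
  1 | -001,000-
  4 | 0-00,01-0
  6 | 01-0,011-
  7 | 011-  (sole → essential)
  11 | 10-1,101-
Essential prime implicants: 011-
Petrick residual → -001, 0-00, 10-1
Minimum SOP uses 4 PIs: b'c'd + a'c'd' + a'bc + ab'd

4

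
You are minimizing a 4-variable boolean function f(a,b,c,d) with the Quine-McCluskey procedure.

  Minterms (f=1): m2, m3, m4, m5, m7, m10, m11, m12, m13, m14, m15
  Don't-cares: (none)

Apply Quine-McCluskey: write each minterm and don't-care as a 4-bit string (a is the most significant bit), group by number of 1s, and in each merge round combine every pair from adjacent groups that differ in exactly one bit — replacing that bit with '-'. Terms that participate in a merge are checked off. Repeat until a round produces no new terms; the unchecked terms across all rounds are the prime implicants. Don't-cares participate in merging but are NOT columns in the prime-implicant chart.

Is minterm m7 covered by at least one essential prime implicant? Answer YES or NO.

NO

Round 0: 0010✓ 0011✓ 0100✓ 0101✓ 0111✓ 1010✓ 1011✓ 1100✓ 1101✓ 1110✓ 1111✓
Round 1: -010✓ -011✓ -100✓ -101✓ -111✓ 0-11✓ 001-✓ 01-1✓ 010-✓ 1-10✓ 1-11✓ 101-✓ 11-0✓ 11-1✓ 110-✓ 111-✓
Round 2: --11 -01- -1-1 -10- 1-1- 11--
PIs = {--11, -01-, -1-1, -10-, 1-1-, 11--}
Coverage chart:
  m2: -01- ←essential
  m3: --11,-01-
  m4: -10- ←essential
  m5: -1-1,-10-
  m7: --11,-1-1
  m10: -01-,1-1-
  m11: --11,-01-,1-1-
  m12: -10-,11--
  m13: -1-1,-10-,11--
  m14: 1-1-,11--
  m15: --11,-1-1,1-1-,11--
Essential: -01-, -10-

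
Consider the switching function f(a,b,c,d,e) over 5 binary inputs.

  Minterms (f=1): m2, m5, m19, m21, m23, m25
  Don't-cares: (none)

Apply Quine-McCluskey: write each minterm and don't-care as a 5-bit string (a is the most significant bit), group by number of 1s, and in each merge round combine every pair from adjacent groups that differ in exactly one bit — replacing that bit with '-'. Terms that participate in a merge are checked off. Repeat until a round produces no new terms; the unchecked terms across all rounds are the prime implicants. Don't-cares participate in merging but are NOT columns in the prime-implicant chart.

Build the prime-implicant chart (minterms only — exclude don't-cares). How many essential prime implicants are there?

4

size-2^0 implicants → 00010  00101(✓)  10011(✓)  10101(✓)  10111(✓)  11001
size-2^1 implicants → -0101  10-11  101-1
Unchecked terms (primes): -0101, 00010, 10-11, 101-1, 11001
Minterm coverage:
  m2 ⊆ 00010 [E]
  m5 ⊆ -0101 [E]
  m19 ⊆ 10-11 [E]
  m21 ⊆ -0101,101-1
  m23 ⊆ 10-11,101-1
  m25 ⊆ 11001 [E]
E = {-0101, 00010, 10-11, 11001}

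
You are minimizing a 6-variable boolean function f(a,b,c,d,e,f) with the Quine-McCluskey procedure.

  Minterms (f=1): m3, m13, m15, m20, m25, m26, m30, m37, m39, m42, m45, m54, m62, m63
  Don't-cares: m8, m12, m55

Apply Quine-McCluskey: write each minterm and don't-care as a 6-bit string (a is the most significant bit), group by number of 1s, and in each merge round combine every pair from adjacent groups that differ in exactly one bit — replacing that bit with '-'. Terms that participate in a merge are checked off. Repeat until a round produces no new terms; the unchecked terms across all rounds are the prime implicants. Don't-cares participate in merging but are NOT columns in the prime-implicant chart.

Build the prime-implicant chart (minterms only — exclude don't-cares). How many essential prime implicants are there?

7

size-2^0 implicants → 000011  001000(✓)  001100(✓)  001101(✓)  001111(✓)  010100  011001  011010(✓)  011110(✓)  100101(✓)  100111(✓)  101010  101101(✓)  110110(✓)  110111(✓)  111110(✓)  111111(✓)
size-2^1 implicants → -01101  -11110  001-00  0011-1  00110-  011-10  1-0111  10-101  1001-1  11-110(✓)  11-111(✓)  11011-(✓)  11111-(✓)
size-2^2 implicants → 11-11-
Unchecked terms (primes): -01101, -11110, 000011, 001-00, 0011-1, 00110-, 010100, 011-10, 011001, 1-0111, 10-101, 1001-1, 101010, 11-11-
Minterm coverage:
  m3 ⊆ 000011 [E]
  m13 ⊆ -01101,0011-1,00110-
  m15 ⊆ 0011-1 [E]
  m20 ⊆ 010100 [E]
  m25 ⊆ 011001 [E]
  m26 ⊆ 011-10 [E]
  m30 ⊆ -11110,011-10
  m37 ⊆ 10-101,1001-1
  m39 ⊆ 1-0111,1001-1
  m42 ⊆ 101010 [E]
  m45 ⊆ -01101,10-101
  m54 ⊆ 11-11- [E]
  m62 ⊆ -11110,11-11-
  m63 ⊆ 11-11- [E]
E = {000011, 0011-1, 010100, 011-10, 011001, 101010, 11-11-}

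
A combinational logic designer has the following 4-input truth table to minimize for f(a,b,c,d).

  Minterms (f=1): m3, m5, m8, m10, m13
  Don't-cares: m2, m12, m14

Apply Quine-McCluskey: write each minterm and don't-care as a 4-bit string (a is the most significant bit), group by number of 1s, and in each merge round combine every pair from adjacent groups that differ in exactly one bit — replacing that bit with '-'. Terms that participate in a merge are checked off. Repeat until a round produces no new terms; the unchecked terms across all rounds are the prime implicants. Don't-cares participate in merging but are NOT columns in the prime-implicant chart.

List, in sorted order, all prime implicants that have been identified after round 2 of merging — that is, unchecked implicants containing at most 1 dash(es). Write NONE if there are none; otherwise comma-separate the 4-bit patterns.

-010, -101, 001-, 110-

[col 0] 0010*, 0011*, 0101*, 1000*, 1010*, 1100*, 1101*, 1110*
[col 1] -010, -101, 001-, 1-00*, 1-10*, 10-0*, 11-0*, 110-
[col 2] 1--0
Prime implicants: -010, -101, 001-, 1--0, 110-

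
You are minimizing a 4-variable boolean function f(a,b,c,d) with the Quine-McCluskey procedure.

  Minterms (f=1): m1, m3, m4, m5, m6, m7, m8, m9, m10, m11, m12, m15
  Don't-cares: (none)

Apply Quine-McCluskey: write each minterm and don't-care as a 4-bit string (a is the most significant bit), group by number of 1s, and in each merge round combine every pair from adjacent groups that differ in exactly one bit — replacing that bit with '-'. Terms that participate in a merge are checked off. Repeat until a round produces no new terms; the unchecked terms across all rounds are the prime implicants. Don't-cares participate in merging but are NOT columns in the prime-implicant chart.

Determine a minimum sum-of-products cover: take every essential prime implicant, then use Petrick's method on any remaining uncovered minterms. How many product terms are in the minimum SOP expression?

5

[col 0] 0001*, 0011*, 0100*, 0101*, 0110*, 0111*, 1000*, 1001*, 1010*, 1011*, 1100*, 1111*
[col 1] -001*, -011*, -100, -111*, 0-01*, 0-11*, 00-1*, 01-0*, 01-1*, 010-*, 011-*, 1-00, 1-11*, 10-0*, 10-1*, 100-*, 101-*
[col 2] --11, -0-1, 0--1, 01--, 10--
Prime implicants: --11, -0-1, -100, 0--1, 01--, 1-00, 10--
PI chart (minterm → PIs covering it):
  1 | -0-1,0--1
  3 | --11,-0-1,0--1
  4 | -100,01--
  5 | 0--1,01--
  6 | 01--  (sole → essential)
  7 | --11,0--1,01--
  8 | 1-00,10--
  9 | -0-1,10--
  10 | 10--  (sole → essential)
  11 | --11,-0-1,10--
  12 | -100,1-00
  15 | --11  (sole → essential)
Essential prime implicants: --11, 01--, 10--
Petrick residual → -0-1, -100
Minimum SOP uses 5 PIs: cd + b'd + bc'd' + a'b + ab'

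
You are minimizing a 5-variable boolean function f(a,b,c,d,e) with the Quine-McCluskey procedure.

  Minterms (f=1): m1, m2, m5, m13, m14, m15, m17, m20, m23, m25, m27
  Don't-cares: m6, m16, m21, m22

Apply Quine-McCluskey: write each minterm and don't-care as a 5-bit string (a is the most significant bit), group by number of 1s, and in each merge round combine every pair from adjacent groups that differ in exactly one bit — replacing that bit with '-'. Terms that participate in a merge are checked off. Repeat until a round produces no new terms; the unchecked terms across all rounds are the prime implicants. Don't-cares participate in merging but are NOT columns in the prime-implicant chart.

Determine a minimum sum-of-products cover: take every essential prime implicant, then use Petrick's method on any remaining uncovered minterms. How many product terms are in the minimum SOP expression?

[col 0] 00001*, 00010*, 00101*, 00110*, 01101*, 01110*, 01111*, 10000*, 10001*, 10100*, 10101*, 10110*, 10111*, 11001*, 11011*
[col 1] -0001*, -0101*, -0110, 0-101, 0-110, 00-01*, 00-10, 011-1, 0111-, 1-001, 10-00*, 10-01*, 1000-*, 101-0*, 101-1*, 1010-*, 1011-*, 110-1
[col 2] -0-01, 10-0-, 101--
Prime implicants: -0-01, -0110, 0-101, 0-110, 00-10, 011-1, 0111-, 1-001, 10-0-, 101--, 110-1
PI chart (minterm → PIs covering it):
  1 | -0-01  (sole → essential)
  2 | 00-10  (sole → essential)
  5 | -0-01,0-101
  13 | 0-101,011-1
  14 | 0-110,0111-
  15 | 011-1,0111-
  17 | -0-01,1-001,10-0-
  20 | 10-0-,101--
  23 | 101--  (sole → essential)
  25 | 1-001,110-1
  27 | 110-1  (sole → essential)
Essential prime implicants: -0-01, 00-10, 101--, 110-1
Petrick residual → 0-101, 0111-
Minimum SOP uses 6 PIs: b'd'e + a'cd'e + a'b'de' + a'bcd + ab'c + abc'e

6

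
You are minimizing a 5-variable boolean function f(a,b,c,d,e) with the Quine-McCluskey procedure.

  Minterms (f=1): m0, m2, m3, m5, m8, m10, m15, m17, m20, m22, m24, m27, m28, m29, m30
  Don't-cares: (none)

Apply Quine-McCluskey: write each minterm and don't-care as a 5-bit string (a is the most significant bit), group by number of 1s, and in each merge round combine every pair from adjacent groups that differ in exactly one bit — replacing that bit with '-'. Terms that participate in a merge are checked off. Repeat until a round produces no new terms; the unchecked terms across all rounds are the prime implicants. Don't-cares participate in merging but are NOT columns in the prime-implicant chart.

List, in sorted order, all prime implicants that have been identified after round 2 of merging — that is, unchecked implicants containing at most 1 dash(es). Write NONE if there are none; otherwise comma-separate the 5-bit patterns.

-1000, 0001-, 00101, 01111, 10001, 11-00, 11011, 1110-

size-2^0 implicants → 00000(✓)  00010(✓)  00011(✓)  00101  01000(✓)  01010(✓)  01111  10001  10100(✓)  10110(✓)  11000(✓)  11011  11100(✓)  11101(✓)  11110(✓)
size-2^1 implicants → -1000  0-000(✓)  0-010(✓)  000-0(✓)  0001-  010-0(✓)  1-100(✓)  1-110(✓)  101-0(✓)  11-00  111-0(✓)  1110-
size-2^2 implicants → 0-0-0  1-1-0
Unchecked terms (primes): -1000, 0-0-0, 0001-, 00101, 01111, 1-1-0, 10001, 11-00, 11011, 1110-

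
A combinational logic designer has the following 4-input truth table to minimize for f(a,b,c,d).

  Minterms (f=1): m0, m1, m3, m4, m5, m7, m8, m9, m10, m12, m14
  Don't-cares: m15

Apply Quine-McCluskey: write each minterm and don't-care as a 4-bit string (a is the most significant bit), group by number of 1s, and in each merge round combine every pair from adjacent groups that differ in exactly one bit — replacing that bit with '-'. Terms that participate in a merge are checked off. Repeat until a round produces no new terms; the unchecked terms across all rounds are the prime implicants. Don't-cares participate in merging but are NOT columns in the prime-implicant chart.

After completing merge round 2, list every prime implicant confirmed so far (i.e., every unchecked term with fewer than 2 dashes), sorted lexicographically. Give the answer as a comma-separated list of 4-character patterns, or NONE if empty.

-111, 111-

[col 0] 0000*, 0001*, 0011*, 0100*, 0101*, 0111*, 1000*, 1001*, 1010*, 1100*, 1110*, 1111*
[col 1] -000*, -001*, -100*, -111, 0-00*, 0-01*, 0-11*, 00-1*, 000-*, 01-1*, 010-*, 1-00*, 1-10*, 10-0*, 100-*, 11-0*, 111-
[col 2] --00, -00-, 0--1, 0-0-, 1--0
Prime implicants: --00, -00-, -111, 0--1, 0-0-, 1--0, 111-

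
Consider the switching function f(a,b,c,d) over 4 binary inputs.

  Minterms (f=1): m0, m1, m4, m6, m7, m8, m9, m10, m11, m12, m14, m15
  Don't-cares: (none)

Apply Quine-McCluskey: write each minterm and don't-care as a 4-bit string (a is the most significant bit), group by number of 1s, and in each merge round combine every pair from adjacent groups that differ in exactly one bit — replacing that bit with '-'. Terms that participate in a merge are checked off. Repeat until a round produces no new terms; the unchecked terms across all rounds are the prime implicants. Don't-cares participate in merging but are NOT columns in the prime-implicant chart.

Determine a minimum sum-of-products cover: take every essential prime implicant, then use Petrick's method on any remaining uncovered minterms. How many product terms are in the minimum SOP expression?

size-2^0 implicants → 0000(✓)  0001(✓)  0100(✓)  0110(✓)  0111(✓)  1000(✓)  1001(✓)  1010(✓)  1011(✓)  1100(✓)  1110(✓)  1111(✓)
size-2^1 implicants → -000(✓)  -001(✓)  -100(✓)  -110(✓)  -111(✓)  0-00(✓)  000-(✓)  01-0(✓)  011-(✓)  1-00(✓)  1-10(✓)  1-11(✓)  10-0(✓)  10-1(✓)  100-(✓)  101-(✓)  11-0(✓)  111-(✓)
size-2^2 implicants → --00  -00-  -1-0  -11-  1--0  1-1-  10--
Unchecked terms (primes): --00, -00-, -1-0, -11-, 1--0, 1-1-, 10--
Minterm coverage:
  m0 ⊆ --00,-00-
  m1 ⊆ -00- [E]
  m4 ⊆ --00,-1-0
  m6 ⊆ -1-0,-11-
  m7 ⊆ -11- [E]
  m8 ⊆ --00,-00-,1--0,10--
  m9 ⊆ -00-,10--
  m10 ⊆ 1--0,1-1-,10--
  m11 ⊆ 1-1-,10--
  m12 ⊆ --00,-1-0,1--0
  m14 ⊆ -1-0,-11-,1--0,1-1-
  m15 ⊆ -11-,1-1-
E = {-00-, -11-}
Petrick residual → --00, 1-1-
Cover = c'd' + b'c' + bc + ac  |cover|=4

4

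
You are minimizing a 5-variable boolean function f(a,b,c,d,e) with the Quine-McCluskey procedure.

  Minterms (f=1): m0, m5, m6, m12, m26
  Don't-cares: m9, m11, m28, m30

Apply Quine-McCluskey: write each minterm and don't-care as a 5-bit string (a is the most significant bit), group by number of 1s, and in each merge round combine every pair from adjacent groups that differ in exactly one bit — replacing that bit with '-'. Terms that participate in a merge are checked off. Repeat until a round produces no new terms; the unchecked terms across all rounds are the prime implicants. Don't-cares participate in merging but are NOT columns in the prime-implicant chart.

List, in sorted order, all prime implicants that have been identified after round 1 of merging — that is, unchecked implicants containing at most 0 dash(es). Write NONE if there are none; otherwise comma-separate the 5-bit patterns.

00000, 00101, 00110

[col 0] 00000, 00101, 00110, 01001*, 01011*, 01100*, 11010*, 11100*, 11110*
[col 1] -1100, 010-1, 11-10, 111-0
Prime implicants: -1100, 00000, 00101, 00110, 010-1, 11-10, 111-0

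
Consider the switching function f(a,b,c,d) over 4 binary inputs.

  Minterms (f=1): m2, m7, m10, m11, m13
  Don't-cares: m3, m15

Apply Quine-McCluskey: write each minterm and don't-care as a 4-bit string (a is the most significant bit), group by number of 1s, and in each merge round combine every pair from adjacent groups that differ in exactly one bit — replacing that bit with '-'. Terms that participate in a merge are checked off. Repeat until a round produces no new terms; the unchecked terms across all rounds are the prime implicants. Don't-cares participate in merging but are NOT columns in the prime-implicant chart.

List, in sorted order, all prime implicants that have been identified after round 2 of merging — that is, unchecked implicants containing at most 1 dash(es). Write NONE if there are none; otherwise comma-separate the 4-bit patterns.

size-2^0 implicants → 0010(✓)  0011(✓)  0111(✓)  1010(✓)  1011(✓)  1101(✓)  1111(✓)
size-2^1 implicants → -010(✓)  -011(✓)  -111(✓)  0-11(✓)  001-(✓)  1-11(✓)  101-(✓)  11-1
size-2^2 implicants → --11  -01-
Unchecked terms (primes): --11, -01-, 11-1

11-1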